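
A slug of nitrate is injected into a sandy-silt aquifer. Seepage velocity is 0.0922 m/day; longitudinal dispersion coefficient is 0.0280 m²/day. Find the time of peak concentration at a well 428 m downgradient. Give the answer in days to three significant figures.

For the 1D instantaneous-source solution, setting ∂C/∂t = 0 at fixed x gives v²t² + 2Dt − x² = 0, so t = (√(D² + v²x²) − D)/v².
√(D² + v²x²) = √(0.0280² + 0.0922² × 428²) = 39.46; v² = 0.00850084.
t = (39.46 − 0.0280)/0.00850084 = 4640 days (vs. the pure-advection estimate x/v = 4640 d).

4640 days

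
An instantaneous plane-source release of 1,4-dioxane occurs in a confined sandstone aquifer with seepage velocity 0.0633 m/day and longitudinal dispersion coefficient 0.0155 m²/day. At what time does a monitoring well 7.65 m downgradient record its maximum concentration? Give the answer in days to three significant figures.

117 days

For the 1D instantaneous-source solution, setting ∂C/∂t = 0 at fixed x gives v²t² + 2Dt − x² = 0, so t = (√(D² + v²x²) − D)/v².
√(D² + v²x²) = √(0.0155² + 0.0633² × 7.65²) = 0.4845; v² = 0.00400689.
t = (0.4845 − 0.0155)/0.00400689 = 117 days (vs. the pure-advection estimate x/v = 121 d).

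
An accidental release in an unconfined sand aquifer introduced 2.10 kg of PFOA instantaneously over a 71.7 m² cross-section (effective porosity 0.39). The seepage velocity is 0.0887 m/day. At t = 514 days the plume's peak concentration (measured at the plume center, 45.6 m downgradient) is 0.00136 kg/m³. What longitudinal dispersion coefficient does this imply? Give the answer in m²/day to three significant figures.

At the plume center C_max = M/(n_e·A·√(4πDt)), so D = M²/(4πt·(n_e·A·C_max)²).
n_e·A·C_max = 0.39 × 71.7 × 0.00136 = 0.03803 kg/m.
D = 2.10²/(4π × 514 × 0.03803²) = 0.472 m²/day.

0.472 m²/day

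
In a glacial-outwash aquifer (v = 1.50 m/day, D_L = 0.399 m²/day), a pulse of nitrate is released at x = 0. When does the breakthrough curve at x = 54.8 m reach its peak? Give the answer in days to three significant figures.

36.4 days

For the 1D instantaneous-source solution, setting ∂C/∂t = 0 at fixed x gives v²t² + 2Dt − x² = 0, so t = (√(D² + v²x²) − D)/v².
√(D² + v²x²) = √(0.399² + 1.50² × 54.8²) = 82.20; v² = 2.25.
t = (82.20 − 0.399)/2.25 = 36.4 days (vs. the pure-advection estimate x/v = 36.5 d).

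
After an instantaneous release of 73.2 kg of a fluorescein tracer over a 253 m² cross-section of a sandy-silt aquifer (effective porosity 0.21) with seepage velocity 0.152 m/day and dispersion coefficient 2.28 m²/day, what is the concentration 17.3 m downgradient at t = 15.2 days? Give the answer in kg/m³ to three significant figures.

0.0131 kg/m³

For an instantaneous plane source, C(x,t) = M/(n_e·A·√(4πDt)) · exp(−(x−vt)²/(4Dt)), with n_e·A the pore (flow) area.
Plume center vt = 0.152 × 15.2 = 2.3104 m, so the well at 17.3 m is 14.9896 m downgradient of the peak.
√(4πDt) = 20.87 m, giving peak height M/(n_e·A·√(4πDt)) = 73.2/(0.21 × 253 × 20.87) = 0.06602 kg/m³.
(x−vt)²/(4Dt) = (14.9896)²/(4 × 2.28 × 15.2) = 1.621; exp(−1.621) = 0.1977.
C = 0.06602 × 0.1977 = 0.0131 kg/m³.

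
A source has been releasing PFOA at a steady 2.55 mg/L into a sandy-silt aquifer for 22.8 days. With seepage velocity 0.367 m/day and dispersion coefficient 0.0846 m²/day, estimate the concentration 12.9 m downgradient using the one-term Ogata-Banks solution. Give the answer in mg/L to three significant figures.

0.0268 mg/L

For a continuous step input, C/C₀ ≈ ½·erfc((x−vt)/(2√(Dt))).
vt = 0.367 × 22.8 = 8.3676 m and 2√(Dt) = 2√(0.0846 × 22.8) = 2.778 m.
Argument (x−vt)/(2√(Dt)) = (12.9 − 8.3676)/2.778 = 1.632; ½·erfc(1.632) = 0.01050.
C = 2.55 × 0.01050 = 0.0268 mg/L.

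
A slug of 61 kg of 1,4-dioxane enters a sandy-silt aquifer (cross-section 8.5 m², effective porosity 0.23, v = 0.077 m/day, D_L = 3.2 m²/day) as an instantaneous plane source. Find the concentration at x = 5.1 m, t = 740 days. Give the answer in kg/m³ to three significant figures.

0.136 kg/m³

For an instantaneous plane source, C(x,t) = M/(n_e·A·√(4πDt)) · exp(−(x−vt)²/(4Dt)), with n_e·A the pore (flow) area.
Plume center vt = 0.077 × 740 = 56.98 m, so the well at 5.1 m is 51.88 m upgradient of the peak.
√(4πDt) = 172.5 m, giving peak height M/(n_e·A·√(4πDt)) = 61/(0.23 × 8.5 × 172.5) = 0.1809 kg/m³.
(x−vt)²/(4Dt) = (-51.88)²/(4 × 3.2 × 740) = 0.2842; exp(−0.2842) = 0.7526.
C = 0.1809 × 0.7526 = 0.136 kg/m³.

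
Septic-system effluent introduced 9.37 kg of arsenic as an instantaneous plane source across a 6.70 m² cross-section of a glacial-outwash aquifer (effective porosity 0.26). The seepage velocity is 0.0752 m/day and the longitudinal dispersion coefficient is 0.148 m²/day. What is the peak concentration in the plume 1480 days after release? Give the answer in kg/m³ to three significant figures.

The peak of an instantaneous 1D plume sits at x = vt; there the Gaussian factor is 1 and C_max = M/(n_e·A·√(4πDt)), where n_e·A is the pore area the mass is dissolved in.
√(4πDt) = √(4π × 0.148 × 1480) = 52.46 m, so C_max = 9.37/(0.26 × 6.70 × 52.46) = 0.103 kg/m³.

0.103 kg/m³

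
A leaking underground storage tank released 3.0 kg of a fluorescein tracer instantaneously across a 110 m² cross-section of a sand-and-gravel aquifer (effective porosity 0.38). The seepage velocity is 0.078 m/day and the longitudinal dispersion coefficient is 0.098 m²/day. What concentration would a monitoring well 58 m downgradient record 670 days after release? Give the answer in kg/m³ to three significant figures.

For an instantaneous plane source, C(x,t) = M/(n_e·A·√(4πDt)) · exp(−(x−vt)²/(4Dt)), with n_e·A the pore (flow) area.
Plume center vt = 0.078 × 670 = 52.26 m, so the well at 58 m is 5.74 m downgradient of the peak.
√(4πDt) = 28.72 m, giving peak height M/(n_e·A·√(4πDt)) = 3.0/(0.38 × 110 × 28.72) = 0.002499 kg/m³.
(x−vt)²/(4Dt) = (5.74)²/(4 × 0.098 × 670) = 0.1254; exp(−0.1254) = 0.8821.
C = 0.002499 × 0.8821 = 0.00220 kg/m³.

0.00220 kg/m³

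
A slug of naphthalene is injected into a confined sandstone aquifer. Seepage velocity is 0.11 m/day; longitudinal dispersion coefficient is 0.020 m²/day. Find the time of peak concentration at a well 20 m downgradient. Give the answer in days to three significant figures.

For the 1D instantaneous-source solution, setting ∂C/∂t = 0 at fixed x gives v²t² + 2Dt − x² = 0, so t = (√(D² + v²x²) − D)/v².
√(D² + v²x²) = √(0.020² + 0.11² × 20²) = 2.200; v² = 0.0121.
t = (2.200 − 0.020)/0.0121 = 180 days (vs. the pure-advection estimate x/v = 182 d).

180 days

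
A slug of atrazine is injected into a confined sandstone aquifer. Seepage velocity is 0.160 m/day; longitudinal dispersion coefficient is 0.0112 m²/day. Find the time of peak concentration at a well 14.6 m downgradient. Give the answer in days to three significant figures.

90.8 days

For the 1D instantaneous-source solution, setting ∂C/∂t = 0 at fixed x gives v²t² + 2Dt − x² = 0, so t = (√(D² + v²x²) − D)/v².
√(D² + v²x²) = √(0.0112² + 0.160² × 14.6²) = 2.336; v² = 0.0256.
t = (2.336 − 0.0112)/0.0256 = 90.8 days (vs. the pure-advection estimate x/v = 91.2 d).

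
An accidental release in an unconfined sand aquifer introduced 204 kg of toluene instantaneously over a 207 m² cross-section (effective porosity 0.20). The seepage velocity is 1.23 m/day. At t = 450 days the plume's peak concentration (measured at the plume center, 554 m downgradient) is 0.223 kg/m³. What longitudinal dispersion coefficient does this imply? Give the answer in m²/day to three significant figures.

0.0863 m²/day

At the plume center C_max = M/(n_e·A·√(4πDt)), so D = M²/(4πt·(n_e·A·C_max)²).
n_e·A·C_max = 0.20 × 207 × 0.223 = 9.232 kg/m.
D = 204²/(4π × 450 × 9.232²) = 0.0863 m²/day.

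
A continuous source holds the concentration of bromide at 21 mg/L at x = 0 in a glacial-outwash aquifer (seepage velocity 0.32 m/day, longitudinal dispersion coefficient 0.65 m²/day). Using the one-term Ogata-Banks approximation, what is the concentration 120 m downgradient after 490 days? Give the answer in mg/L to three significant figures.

19.5 mg/L

For a continuous step input, C/C₀ ≈ ½·erfc((x−vt)/(2√(Dt))).
vt = 0.32 × 490 = 156.8 m and 2√(Dt) = 2√(0.65 × 490) = 35.69 m.
Argument (x−vt)/(2√(Dt)) = (120 − 156.8)/35.69 = -1.031; ½·erfc(-1.031) = 0.9276.
C = 21 × 0.9276 = 19.5 mg/L.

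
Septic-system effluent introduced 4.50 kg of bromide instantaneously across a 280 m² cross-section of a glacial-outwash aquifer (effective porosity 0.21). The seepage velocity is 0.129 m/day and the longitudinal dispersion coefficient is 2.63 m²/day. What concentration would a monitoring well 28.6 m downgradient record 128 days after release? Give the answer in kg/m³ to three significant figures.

0.00106 kg/m³

For an instantaneous plane source, C(x,t) = M/(n_e·A·√(4πDt)) · exp(−(x−vt)²/(4Dt)), with n_e·A the pore (flow) area.
Plume center vt = 0.129 × 128 = 16.512 m, so the well at 28.6 m is 12.088 m downgradient of the peak.
√(4πDt) = 65.04 m, giving peak height M/(n_e·A·√(4πDt)) = 4.50/(0.21 × 280 × 65.04) = 0.001177 kg/m³.
(x−vt)²/(4Dt) = (12.088)²/(4 × 2.63 × 128) = 0.1085; exp(−0.1085) = 0.8972.
C = 0.001177 × 0.8972 = 0.00106 kg/m³.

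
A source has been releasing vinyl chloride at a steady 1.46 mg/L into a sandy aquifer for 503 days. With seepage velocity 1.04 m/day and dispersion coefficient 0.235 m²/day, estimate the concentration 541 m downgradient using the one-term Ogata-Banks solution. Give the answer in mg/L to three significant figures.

0.179 mg/L

For a continuous step input, C/C₀ ≈ ½·erfc((x−vt)/(2√(Dt))).
vt = 1.04 × 503 = 523.12 m and 2√(Dt) = 2√(0.235 × 503) = 21.74 m.
Argument (x−vt)/(2√(Dt)) = (541 − 523.12)/21.74 = 0.8224; ½·erfc(0.8224) = 0.1224.
C = 1.46 × 0.1224 = 0.179 mg/L.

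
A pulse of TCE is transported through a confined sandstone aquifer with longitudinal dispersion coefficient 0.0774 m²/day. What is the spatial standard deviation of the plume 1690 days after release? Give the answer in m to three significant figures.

Dispersive spreading gives a Gaussian with σ² = 2Dt; advection only shifts the center.
σ = √(2 × 0.0774 × 1690) = 16.2 m.

16.2 m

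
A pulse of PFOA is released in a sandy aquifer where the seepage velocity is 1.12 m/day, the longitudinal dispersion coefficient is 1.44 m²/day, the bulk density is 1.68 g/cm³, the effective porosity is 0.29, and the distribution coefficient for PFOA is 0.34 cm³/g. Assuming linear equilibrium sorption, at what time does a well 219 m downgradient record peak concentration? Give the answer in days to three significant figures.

577 days

Retardation factor R = 1 + ρ_b·K_d/n = 1 + 1.68 × 0.34/0.29 = 2.970.
Sorption retards both mechanisms: v_R = v/R = 0.3771 m/day, D_R = D/R = 0.4848 m²/day.
Peak time from v_R²t² + 2D_R t − x² = 0: t = (√(D_R² + v_R²x²) − D_R)/v_R².
√(D_R² + v_R²x²) = √(0.4848² + 0.3771² × 219²) = 82.59; v_R² = 0.1422.
t = (82.59 − 0.4848)/0.1422 = 577 days.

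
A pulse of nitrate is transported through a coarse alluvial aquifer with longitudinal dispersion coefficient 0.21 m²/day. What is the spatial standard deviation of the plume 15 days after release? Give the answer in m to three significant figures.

2.51 m

Dispersive spreading gives a Gaussian with σ² = 2Dt; advection only shifts the center.
σ = √(2 × 0.21 × 15) = 2.51 m.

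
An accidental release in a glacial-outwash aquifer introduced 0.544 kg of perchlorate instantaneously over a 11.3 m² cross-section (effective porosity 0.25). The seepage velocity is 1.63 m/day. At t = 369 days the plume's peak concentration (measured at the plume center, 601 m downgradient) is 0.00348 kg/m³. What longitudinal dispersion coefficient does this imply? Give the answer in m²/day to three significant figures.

0.660 m²/day

At the plume center C_max = M/(n_e·A·√(4πDt)), so D = M²/(4πt·(n_e·A·C_max)²).
n_e·A·C_max = 0.25 × 11.3 × 0.00348 = 0.009831 kg/m.
D = 0.544²/(4π × 369 × 0.009831²) = 0.660 m²/day.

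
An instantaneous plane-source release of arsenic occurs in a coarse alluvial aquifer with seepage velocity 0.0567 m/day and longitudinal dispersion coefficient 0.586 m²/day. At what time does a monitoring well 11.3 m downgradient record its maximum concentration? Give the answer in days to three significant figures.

87.8 days

For the 1D instantaneous-source solution, setting ∂C/∂t = 0 at fixed x gives v²t² + 2Dt − x² = 0, so t = (√(D² + v²x²) − D)/v².
√(D² + v²x²) = √(0.586² + 0.0567² × 11.3²) = 0.8683; v² = 0.00321489.
t = (0.8683 − 0.586)/0.00321489 = 87.8 days (vs. the pure-advection estimate x/v = 199 d).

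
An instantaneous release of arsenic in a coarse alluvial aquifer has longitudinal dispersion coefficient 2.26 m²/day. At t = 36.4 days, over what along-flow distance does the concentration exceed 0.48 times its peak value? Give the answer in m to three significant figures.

31.1 m

The plume is Gaussian with σ = √(2Dt) = √(2 × 2.26 × 36.4) = 12.83 m.
C/C_peak = exp(−Δx²/(2σ²)) = 0.48 ⇒ Δx = σ·√(−2 ln 0.48) = 12.83 × 1.212 = 15.55 m.
Width = 2Δx = 31.1 m.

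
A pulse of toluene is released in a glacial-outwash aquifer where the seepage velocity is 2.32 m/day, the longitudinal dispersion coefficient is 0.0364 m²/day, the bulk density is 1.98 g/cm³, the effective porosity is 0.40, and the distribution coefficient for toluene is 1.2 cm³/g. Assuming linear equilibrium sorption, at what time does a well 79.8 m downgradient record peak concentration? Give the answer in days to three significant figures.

Retardation factor R = 1 + ρ_b·K_d/n = 1 + 1.98 × 1.2/0.40 = 6.940.
Sorption retards both mechanisms: v_R = v/R = 0.3343 m/day, D_R = D/R = 0.005245 m²/day.
Peak time from v_R²t² + 2D_R t − x² = 0: t = (√(D_R² + v_R²x²) − D_R)/v_R².
√(D_R² + v_R²x²) = √(0.005245² + 0.3343² × 79.8²) = 26.68; v_R² = 0.1118.
t = (26.68 − 0.005245)/0.1118 = 239 days.

239 days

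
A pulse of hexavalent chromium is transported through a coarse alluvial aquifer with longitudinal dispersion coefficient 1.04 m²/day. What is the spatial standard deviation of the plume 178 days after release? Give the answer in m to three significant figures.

19.2 m

Dispersive spreading gives a Gaussian with σ² = 2Dt; advection only shifts the center.
σ = √(2 × 1.04 × 178) = 19.2 m.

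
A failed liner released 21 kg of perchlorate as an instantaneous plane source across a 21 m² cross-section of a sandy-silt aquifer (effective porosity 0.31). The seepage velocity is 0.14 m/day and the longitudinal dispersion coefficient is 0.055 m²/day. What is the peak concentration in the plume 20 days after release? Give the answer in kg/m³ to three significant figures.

0.868 kg/m³

The peak of an instantaneous 1D plume sits at x = vt; there the Gaussian factor is 1 and C_max = M/(n_e·A·√(4πDt)), where n_e·A is the pore area the mass is dissolved in.
√(4πDt) = √(4π × 0.055 × 20) = 3.718 m, so C_max = 21/(0.31 × 21 × 3.718) = 0.868 kg/m³.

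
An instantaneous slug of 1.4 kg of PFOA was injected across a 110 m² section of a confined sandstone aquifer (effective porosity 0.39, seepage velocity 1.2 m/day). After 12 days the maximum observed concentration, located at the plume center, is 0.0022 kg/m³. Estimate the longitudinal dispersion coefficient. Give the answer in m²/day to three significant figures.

1.46 m²/day

At the plume center C_max = M/(n_e·A·√(4πDt)), so D = M²/(4πt·(n_e·A·C_max)²).
n_e·A·C_max = 0.39 × 110 × 0.0022 = 0.09438 kg/m.
D = 1.4²/(4π × 12 × 0.09438²) = 1.46 m²/day.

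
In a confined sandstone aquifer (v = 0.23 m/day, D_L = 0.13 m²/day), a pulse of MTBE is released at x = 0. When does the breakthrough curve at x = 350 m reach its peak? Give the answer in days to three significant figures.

1520 days

For the 1D instantaneous-source solution, setting ∂C/∂t = 0 at fixed x gives v²t² + 2Dt − x² = 0, so t = (√(D² + v²x²) − D)/v².
√(D² + v²x²) = √(0.13² + 0.23² × 350²) = 80.50; v² = 0.0529.
t = (80.50 − 0.13)/0.0529 = 1520 days (vs. the pure-advection estimate x/v = 1520 d).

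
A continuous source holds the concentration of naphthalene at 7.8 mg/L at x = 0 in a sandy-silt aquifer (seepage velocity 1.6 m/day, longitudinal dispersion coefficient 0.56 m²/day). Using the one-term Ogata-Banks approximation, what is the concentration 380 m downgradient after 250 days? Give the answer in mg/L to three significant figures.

6.90 mg/L

For a continuous step input, C/C₀ ≈ ½·erfc((x−vt)/(2√(Dt))).
vt = 1.6 × 250 = 400 m and 2√(Dt) = 2√(0.56 × 250) = 23.66 m.
Argument (x−vt)/(2√(Dt)) = (380 − 400)/23.66 = -0.8453; ½·erfc(-0.8453) = 0.8840.
C = 7.8 × 0.8840 = 6.90 mg/L.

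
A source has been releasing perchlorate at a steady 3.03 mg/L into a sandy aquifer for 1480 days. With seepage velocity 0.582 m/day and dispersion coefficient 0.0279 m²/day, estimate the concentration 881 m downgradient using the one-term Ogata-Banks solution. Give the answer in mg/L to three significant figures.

For a continuous step input, C/C₀ ≈ ½·erfc((x−vt)/(2√(Dt))).
vt = 0.582 × 1480 = 861.36 m and 2√(Dt) = 2√(0.0279 × 1480) = 12.85 m.
Argument (x−vt)/(2√(Dt)) = (881 − 861.36)/12.85 = 1.528; ½·erfc(1.528) = 0.01535.
C = 3.03 × 0.01535 = 0.0465 mg/L.

0.0465 mg/L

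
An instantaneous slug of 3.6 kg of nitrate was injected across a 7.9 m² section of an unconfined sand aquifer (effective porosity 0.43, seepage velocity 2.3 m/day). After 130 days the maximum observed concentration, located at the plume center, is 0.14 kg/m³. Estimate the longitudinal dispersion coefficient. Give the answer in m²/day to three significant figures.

At the plume center C_max = M/(n_e·A·√(4πDt)), so D = M²/(4πt·(n_e·A·C_max)²).
n_e·A·C_max = 0.43 × 7.9 × 0.14 = 0.4756 kg/m.
D = 3.6²/(4π × 130 × 0.4756²) = 0.0351 m²/day.

0.0351 m²/day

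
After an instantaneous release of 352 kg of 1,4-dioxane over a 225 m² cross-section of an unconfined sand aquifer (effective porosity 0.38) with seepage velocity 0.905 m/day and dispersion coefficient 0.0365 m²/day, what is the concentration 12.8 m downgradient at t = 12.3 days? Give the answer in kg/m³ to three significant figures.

For an instantaneous plane source, C(x,t) = M/(n_e·A·√(4πDt)) · exp(−(x−vt)²/(4Dt)), with n_e·A the pore (flow) area.
Plume center vt = 0.905 × 12.3 = 11.1315 m, so the well at 12.8 m is 1.6685 m downgradient of the peak.
√(4πDt) = 2.375 m, giving peak height M/(n_e·A·√(4πDt)) = 352/(0.38 × 225 × 2.375) = 1.733 kg/m³.
(x−vt)²/(4Dt) = (1.6685)²/(4 × 0.0365 × 12.3) = 1.550; exp(−1.550) = 0.2122.
C = 1.733 × 0.2122 = 0.368 kg/m³.

0.368 kg/m³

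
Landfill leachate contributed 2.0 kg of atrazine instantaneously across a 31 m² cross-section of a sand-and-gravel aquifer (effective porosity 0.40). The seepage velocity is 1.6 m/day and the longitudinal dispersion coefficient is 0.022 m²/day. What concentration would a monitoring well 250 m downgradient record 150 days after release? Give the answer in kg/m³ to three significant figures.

For an instantaneous plane source, C(x,t) = M/(n_e·A·√(4πDt)) · exp(−(x−vt)²/(4Dt)), with n_e·A the pore (flow) area.
Plume center vt = 1.6 × 150 = 240 m, so the well at 250 m is 10 m downgradient of the peak.
√(4πDt) = 6.440 m, giving peak height M/(n_e·A·√(4πDt)) = 2.0/(0.40 × 31 × 6.440) = 0.02505 kg/m³.
(x−vt)²/(4Dt) = (10)²/(4 × 0.022 × 150) = 7.576; exp(−7.576) = 0.0005126.
C = 0.02505 × 0.0005126 = 1.28e-05 kg/m³.

1.28e-05 kg/m³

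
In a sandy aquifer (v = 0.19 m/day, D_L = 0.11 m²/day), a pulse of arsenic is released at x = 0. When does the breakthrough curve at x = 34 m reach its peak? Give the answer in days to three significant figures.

176 days

For the 1D instantaneous-source solution, setting ∂C/∂t = 0 at fixed x gives v²t² + 2Dt − x² = 0, so t = (√(D² + v²x²) − D)/v².
√(D² + v²x²) = √(0.11² + 0.19² × 34²) = 6.461; v² = 0.0361.
t = (6.461 − 0.11)/0.0361 = 176 days (vs. the pure-advection estimate x/v = 179 d).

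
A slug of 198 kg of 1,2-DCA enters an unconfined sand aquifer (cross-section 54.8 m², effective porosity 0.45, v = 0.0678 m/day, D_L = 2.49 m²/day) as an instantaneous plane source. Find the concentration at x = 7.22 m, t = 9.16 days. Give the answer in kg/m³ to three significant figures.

For an instantaneous plane source, C(x,t) = M/(n_e·A·√(4πDt)) · exp(−(x−vt)²/(4Dt)), with n_e·A the pore (flow) area.
Plume center vt = 0.0678 × 9.16 = 0.621048 m, so the well at 7.22 m is 6.598952 m downgradient of the peak.
√(4πDt) = 16.93 m, giving peak height M/(n_e·A·√(4πDt)) = 198/(0.45 × 54.8 × 16.93) = 0.4743 kg/m³.
(x−vt)²/(4Dt) = (6.598952)²/(4 × 2.49 × 9.16) = 0.4773; exp(−0.4773) = 0.6205.
C = 0.4743 × 0.6205 = 0.294 kg/m³.

0.294 kg/m³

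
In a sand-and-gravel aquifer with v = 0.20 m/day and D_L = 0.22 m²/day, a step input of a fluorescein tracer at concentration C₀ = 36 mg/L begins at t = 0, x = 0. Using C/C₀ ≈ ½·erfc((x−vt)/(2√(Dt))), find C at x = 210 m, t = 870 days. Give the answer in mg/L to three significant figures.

For a continuous step input, C/C₀ ≈ ½·erfc((x−vt)/(2√(Dt))).
vt = 0.20 × 870 = 174 m and 2√(Dt) = 2√(0.22 × 870) = 27.67 m.
Argument (x−vt)/(2√(Dt)) = (210 − 174)/27.67 = 1.301; ½·erfc(1.301) = 0.03289.
C = 36 × 0.03289 = 1.18 mg/L.

1.18 mg/L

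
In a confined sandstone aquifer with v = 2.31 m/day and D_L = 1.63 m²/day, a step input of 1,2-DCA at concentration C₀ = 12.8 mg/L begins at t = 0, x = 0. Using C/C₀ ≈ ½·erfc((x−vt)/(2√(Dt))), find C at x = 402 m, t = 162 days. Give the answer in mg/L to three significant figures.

For a continuous step input, C/C₀ ≈ ½·erfc((x−vt)/(2√(Dt))).
vt = 2.31 × 162 = 374.22 m and 2√(Dt) = 2√(1.63 × 162) = 32.50 m.
Argument (x−vt)/(2√(Dt)) = (402 − 374.22)/32.50 = 0.8548; ½·erfc(0.8548) = 0.1134.
C = 12.8 × 0.1134 = 1.45 mg/L.

1.45 mg/L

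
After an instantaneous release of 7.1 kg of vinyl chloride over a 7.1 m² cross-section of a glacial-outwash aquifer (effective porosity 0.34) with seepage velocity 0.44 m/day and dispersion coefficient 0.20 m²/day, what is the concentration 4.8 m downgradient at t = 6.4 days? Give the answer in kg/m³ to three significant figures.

0.340 kg/m³

For an instantaneous plane source, C(x,t) = M/(n_e·A·√(4πDt)) · exp(−(x−vt)²/(4Dt)), with n_e·A the pore (flow) area.
Plume center vt = 0.44 × 6.4 = 2.816 m, so the well at 4.8 m is 1.984 m downgradient of the peak.
√(4πDt) = 4.011 m, giving peak height M/(n_e·A·√(4πDt)) = 7.1/(0.34 × 7.1 × 4.011) = 0.7333 kg/m³.
(x−vt)²/(4Dt) = (1.984)²/(4 × 0.20 × 6.4) = 0.7688; exp(−0.7688) = 0.4636.
C = 0.7333 × 0.4636 = 0.340 kg/m³.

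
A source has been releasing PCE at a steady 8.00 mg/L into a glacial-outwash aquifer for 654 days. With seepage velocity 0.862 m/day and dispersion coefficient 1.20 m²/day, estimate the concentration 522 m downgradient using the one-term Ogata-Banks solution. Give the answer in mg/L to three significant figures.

For a continuous step input, C/C₀ ≈ ½·erfc((x−vt)/(2√(Dt))).
vt = 0.862 × 654 = 563.748 m and 2√(Dt) = 2√(1.20 × 654) = 56.03 m.
Argument (x−vt)/(2√(Dt)) = (522 − 563.748)/56.03 = -0.7451; ½·erfc(-0.7451) = 0.8540.
C = 8.00 × 0.8540 = 6.83 mg/L.

6.83 mg/L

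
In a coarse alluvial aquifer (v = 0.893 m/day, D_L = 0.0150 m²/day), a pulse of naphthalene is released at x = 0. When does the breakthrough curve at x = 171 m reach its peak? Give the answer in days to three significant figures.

191 days

For the 1D instantaneous-source solution, setting ∂C/∂t = 0 at fixed x gives v²t² + 2Dt − x² = 0, so t = (√(D² + v²x²) − D)/v².
√(D² + v²x²) = √(0.0150² + 0.893² × 171²) = 152.7; v² = 0.797449.
t = (152.7 − 0.0150)/0.797449 = 191 days (vs. the pure-advection estimate x/v = 191 d).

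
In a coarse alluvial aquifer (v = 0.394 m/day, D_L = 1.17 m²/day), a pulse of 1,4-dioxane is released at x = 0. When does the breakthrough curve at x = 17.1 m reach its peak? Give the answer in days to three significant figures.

36.5 days

For the 1D instantaneous-source solution, setting ∂C/∂t = 0 at fixed x gives v²t² + 2Dt − x² = 0, so t = (√(D² + v²x²) − D)/v².
√(D² + v²x²) = √(1.17² + 0.394² × 17.1²) = 6.838; v² = 0.155236.
t = (6.838 − 1.17)/0.155236 = 36.5 days (vs. the pure-advection estimate x/v = 43.4 d).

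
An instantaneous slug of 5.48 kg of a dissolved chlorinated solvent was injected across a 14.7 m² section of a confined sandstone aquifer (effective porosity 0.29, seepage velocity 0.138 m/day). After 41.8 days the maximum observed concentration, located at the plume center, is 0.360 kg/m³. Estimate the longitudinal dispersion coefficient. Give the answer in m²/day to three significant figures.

At the plume center C_max = M/(n_e·A·√(4πDt)), so D = M²/(4πt·(n_e·A·C_max)²).
n_e·A·C_max = 0.29 × 14.7 × 0.360 = 1.535 kg/m.
D = 5.48²/(4π × 41.8 × 1.535²) = 0.0243 m²/day.

0.0243 m²/day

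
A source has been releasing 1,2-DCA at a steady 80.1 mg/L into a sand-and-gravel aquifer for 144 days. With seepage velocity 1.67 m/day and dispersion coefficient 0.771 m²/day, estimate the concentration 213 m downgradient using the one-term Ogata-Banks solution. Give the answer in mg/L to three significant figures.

77.5 mg/L

For a continuous step input, C/C₀ ≈ ½·erfc((x−vt)/(2√(Dt))).
vt = 1.67 × 144 = 240.48 m and 2√(Dt) = 2√(0.771 × 144) = 21.07 m.
Argument (x−vt)/(2√(Dt)) = (213 − 240.48)/21.07 = -1.304; ½·erfc(-1.304) = 0.9674.
C = 80.1 × 0.9674 = 77.5 mg/L.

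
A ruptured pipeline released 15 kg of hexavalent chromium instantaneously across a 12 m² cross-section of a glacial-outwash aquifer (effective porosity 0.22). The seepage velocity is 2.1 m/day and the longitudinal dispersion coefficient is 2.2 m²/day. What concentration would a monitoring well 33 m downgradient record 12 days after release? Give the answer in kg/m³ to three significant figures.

0.175 kg/m³

For an instantaneous plane source, C(x,t) = M/(n_e·A·√(4πDt)) · exp(−(x−vt)²/(4Dt)), with n_e·A the pore (flow) area.
Plume center vt = 2.1 × 12 = 25.2 m, so the well at 33 m is 7.8 m downgradient of the peak.
√(4πDt) = 18.21 m, giving peak height M/(n_e·A·√(4πDt)) = 15/(0.22 × 12 × 18.21) = 0.3120 kg/m³.
(x−vt)²/(4Dt) = (7.8)²/(4 × 2.2 × 12) = 0.5761; exp(−0.5761) = 0.5621.
C = 0.3120 × 0.5621 = 0.175 kg/m³.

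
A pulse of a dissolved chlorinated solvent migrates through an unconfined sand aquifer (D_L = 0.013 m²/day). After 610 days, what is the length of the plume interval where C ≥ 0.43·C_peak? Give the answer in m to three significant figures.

The plume is Gaussian with σ = √(2Dt) = √(2 × 0.013 × 610) = 3.982 m.
C/C_peak = exp(−Δx²/(2σ²)) = 0.43 ⇒ Δx = σ·√(−2 ln 0.43) = 3.982 × 1.299 = 5.173 m.
Width = 2Δx = 10.3 m.

10.3 m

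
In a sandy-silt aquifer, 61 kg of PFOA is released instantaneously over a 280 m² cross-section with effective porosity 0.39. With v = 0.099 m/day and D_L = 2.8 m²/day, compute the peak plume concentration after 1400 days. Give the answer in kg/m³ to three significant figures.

0.00252 kg/m³

The peak of an instantaneous 1D plume sits at x = vt; there the Gaussian factor is 1 and C_max = M/(n_e·A·√(4πDt)), where n_e·A is the pore area the mass is dissolved in.
√(4πDt) = √(4π × 2.8 × 1400) = 221.9 m, so C_max = 61/(0.39 × 280 × 221.9) = 0.00252 kg/m³.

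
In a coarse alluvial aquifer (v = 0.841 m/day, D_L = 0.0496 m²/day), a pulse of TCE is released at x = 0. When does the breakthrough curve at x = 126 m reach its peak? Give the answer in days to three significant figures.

150 days

For the 1D instantaneous-source solution, setting ∂C/∂t = 0 at fixed x gives v²t² + 2Dt − x² = 0, so t = (√(D² + v²x²) − D)/v².
√(D² + v²x²) = √(0.0496² + 0.841² × 126²) = 106.0; v² = 0.707281.
t = (106.0 − 0.0496)/0.707281 = 150 days (vs. the pure-advection estimate x/v = 150 d).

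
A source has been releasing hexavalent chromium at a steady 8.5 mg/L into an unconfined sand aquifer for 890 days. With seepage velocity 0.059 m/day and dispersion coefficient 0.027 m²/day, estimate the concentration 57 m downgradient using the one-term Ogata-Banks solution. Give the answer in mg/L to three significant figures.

For a continuous step input, C/C₀ ≈ ½·erfc((x−vt)/(2√(Dt))).
vt = 0.059 × 890 = 52.51 m and 2√(Dt) = 2√(0.027 × 890) = 9.804 m.
Argument (x−vt)/(2√(Dt)) = (57 − 52.51)/9.804 = 0.4580; ½·erfc(0.4580) = 0.2586.
C = 8.5 × 0.2586 = 2.20 mg/L.

2.20 mg/L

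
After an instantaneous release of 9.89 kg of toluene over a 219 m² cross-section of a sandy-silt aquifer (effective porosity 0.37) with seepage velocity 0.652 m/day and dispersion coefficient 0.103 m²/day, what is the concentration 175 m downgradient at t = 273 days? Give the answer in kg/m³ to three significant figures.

0.00599 kg/m³

For an instantaneous plane source, C(x,t) = M/(n_e·A·√(4πDt)) · exp(−(x−vt)²/(4Dt)), with n_e·A the pore (flow) area.
Plume center vt = 0.652 × 273 = 177.996 m, so the well at 175 m is 2.996 m upgradient of the peak.
√(4πDt) = 18.80 m, giving peak height M/(n_e·A·√(4πDt)) = 9.89/(0.37 × 219 × 18.80) = 0.006492 kg/m³.
(x−vt)²/(4Dt) = (-2.996)²/(4 × 0.103 × 273) = 0.07980; exp(−0.07980) = 0.9233.
C = 0.006492 × 0.9233 = 0.00599 kg/m³.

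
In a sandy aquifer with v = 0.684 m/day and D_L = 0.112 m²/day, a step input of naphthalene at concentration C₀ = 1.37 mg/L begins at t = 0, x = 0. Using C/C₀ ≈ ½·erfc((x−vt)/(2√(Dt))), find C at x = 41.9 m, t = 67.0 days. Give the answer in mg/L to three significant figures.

For a continuous step input, C/C₀ ≈ ½·erfc((x−vt)/(2√(Dt))).
vt = 0.684 × 67.0 = 45.828 m and 2√(Dt) = 2√(0.112 × 67.0) = 5.479 m.
Argument (x−vt)/(2√(Dt)) = (41.9 − 45.828)/5.479 = -0.7169; ½·erfc(-0.7169) = 0.8447.
C = 1.37 × 0.8447 = 1.16 mg/L.

1.16 mg/L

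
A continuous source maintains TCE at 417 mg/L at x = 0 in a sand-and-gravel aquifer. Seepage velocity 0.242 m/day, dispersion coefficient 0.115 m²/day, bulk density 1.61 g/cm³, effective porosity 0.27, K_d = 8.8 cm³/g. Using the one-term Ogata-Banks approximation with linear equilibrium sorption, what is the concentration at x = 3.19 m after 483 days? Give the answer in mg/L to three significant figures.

101 mg/L

Retardation factor R = 1 + ρ_b·K_d/n = 1 + 1.61 × 8.8/0.27 = 53.47.
Sorption retards both mechanisms: v_R = v/R = 0.004526 m/day, D_R = D/R = 0.002151 m²/day.
v_R·t = 0.004526 × 483 = 2.186058 m; 2√(D_R t) = 2.039 m; argument = (3.19 − 2.186058)/2.039 = 0.4924.
C = C₀ × ½·erfc(0.4924) = 417 × 0.2431 = 101 mg/L.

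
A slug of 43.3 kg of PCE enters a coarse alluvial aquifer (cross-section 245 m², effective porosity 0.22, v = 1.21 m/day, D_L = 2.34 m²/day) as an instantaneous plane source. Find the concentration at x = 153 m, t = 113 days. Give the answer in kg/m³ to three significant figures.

0.0109 kg/m³

For an instantaneous plane source, C(x,t) = M/(n_e·A·√(4πDt)) · exp(−(x−vt)²/(4Dt)), with n_e·A the pore (flow) area.
Plume center vt = 1.21 × 113 = 136.73 m, so the well at 153 m is 16.27 m downgradient of the peak.
√(4πDt) = 57.64 m, giving peak height M/(n_e·A·√(4πDt)) = 43.3/(0.22 × 245 × 57.64) = 0.01394 kg/m³.
(x−vt)²/(4Dt) = (16.27)²/(4 × 2.34 × 113) = 0.2503; exp(−0.2503) = 0.7786.
C = 0.01394 × 0.7786 = 0.0109 kg/m³.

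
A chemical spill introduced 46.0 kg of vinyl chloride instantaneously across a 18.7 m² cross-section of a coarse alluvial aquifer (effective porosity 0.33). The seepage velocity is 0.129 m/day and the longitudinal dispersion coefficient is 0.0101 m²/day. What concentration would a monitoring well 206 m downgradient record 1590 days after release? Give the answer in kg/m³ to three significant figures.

For an instantaneous plane source, C(x,t) = M/(n_e·A·√(4πDt)) · exp(−(x−vt)²/(4Dt)), with n_e·A the pore (flow) area.
Plume center vt = 0.129 × 1590 = 205.11 m, so the well at 206 m is 0.89 m downgradient of the peak.
√(4πDt) = 14.21 m, giving peak height M/(n_e·A·√(4πDt)) = 46.0/(0.33 × 18.7 × 14.21) = 0.5246 kg/m³.
(x−vt)²/(4Dt) = (0.89)²/(4 × 0.0101 × 1590) = 0.01233; exp(−0.01233) = 0.9877.
C = 0.5246 × 0.9877 = 0.518 kg/m³.

0.518 kg/m³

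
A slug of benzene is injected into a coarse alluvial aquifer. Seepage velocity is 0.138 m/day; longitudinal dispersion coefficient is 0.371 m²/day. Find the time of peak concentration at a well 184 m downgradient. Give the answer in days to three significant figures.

1310 days

For the 1D instantaneous-source solution, setting ∂C/∂t = 0 at fixed x gives v²t² + 2Dt − x² = 0, so t = (√(D² + v²x²) − D)/v².
√(D² + v²x²) = √(0.371² + 0.138² × 184²) = 25.39; v² = 0.019044.
t = (25.39 − 0.371)/0.019044 = 1310 days (vs. the pure-advection estimate x/v = 1330 d).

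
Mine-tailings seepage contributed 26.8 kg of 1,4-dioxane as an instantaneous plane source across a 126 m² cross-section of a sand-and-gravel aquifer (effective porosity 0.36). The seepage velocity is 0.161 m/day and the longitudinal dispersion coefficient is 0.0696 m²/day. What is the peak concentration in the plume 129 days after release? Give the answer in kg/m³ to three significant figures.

The peak of an instantaneous 1D plume sits at x = vt; there the Gaussian factor is 1 and C_max = M/(n_e·A·√(4πDt)), where n_e·A is the pore area the mass is dissolved in.
√(4πDt) = √(4π × 0.0696 × 129) = 10.62 m, so C_max = 26.8/(0.36 × 126 × 10.62) = 0.0556 kg/m³.

0.0556 kg/m³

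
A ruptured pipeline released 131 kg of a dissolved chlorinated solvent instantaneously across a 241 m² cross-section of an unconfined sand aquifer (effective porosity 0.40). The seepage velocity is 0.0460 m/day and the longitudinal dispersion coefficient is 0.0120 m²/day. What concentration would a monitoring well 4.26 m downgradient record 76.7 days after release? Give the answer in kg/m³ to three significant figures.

0.345 kg/m³

For an instantaneous plane source, C(x,t) = M/(n_e·A·√(4πDt)) · exp(−(x−vt)²/(4Dt)), with n_e·A the pore (flow) area.
Plume center vt = 0.0460 × 76.7 = 3.5282 m, so the well at 4.26 m is 0.7318 m downgradient of the peak.
√(4πDt) = 3.401 m, giving peak height M/(n_e·A·√(4πDt)) = 131/(0.40 × 241 × 3.401) = 0.3996 kg/m³.
(x−vt)²/(4Dt) = (0.7318)²/(4 × 0.0120 × 76.7) = 0.1455; exp(−0.1455) = 0.8646.
C = 0.3996 × 0.8646 = 0.345 kg/m³.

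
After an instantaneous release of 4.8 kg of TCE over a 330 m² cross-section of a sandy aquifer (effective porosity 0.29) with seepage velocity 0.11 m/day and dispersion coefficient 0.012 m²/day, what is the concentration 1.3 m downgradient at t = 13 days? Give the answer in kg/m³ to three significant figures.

For an instantaneous plane source, C(x,t) = M/(n_e·A·√(4πDt)) · exp(−(x−vt)²/(4Dt)), with n_e·A the pore (flow) area.
Plume center vt = 0.11 × 13 = 1.43 m, so the well at 1.3 m is 0.13 m upgradient of the peak.
√(4πDt) = 1.400 m, giving peak height M/(n_e·A·√(4πDt)) = 4.8/(0.29 × 330 × 1.400) = 0.03583 kg/m³.
(x−vt)²/(4Dt) = (-0.13)²/(4 × 0.012 × 13) = 0.02708; exp(−0.02708) = 0.9733.
C = 0.03583 × 0.9733 = 0.0349 kg/m³.

0.0349 kg/m³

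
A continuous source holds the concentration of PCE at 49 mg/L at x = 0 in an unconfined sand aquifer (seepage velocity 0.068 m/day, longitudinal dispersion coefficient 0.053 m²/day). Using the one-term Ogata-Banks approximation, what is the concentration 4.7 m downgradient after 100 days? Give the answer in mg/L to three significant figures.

36.3 mg/L

For a continuous step input, C/C₀ ≈ ½·erfc((x−vt)/(2√(Dt))).
vt = 0.068 × 100 = 6.8 m and 2√(Dt) = 2√(0.053 × 100) = 4.604 m.
Argument (x−vt)/(2√(Dt)) = (4.7 − 6.8)/4.604 = -0.4561; ½·erfc(-0.4561) = 0.7405.
C = 49 × 0.7405 = 36.3 mg/L.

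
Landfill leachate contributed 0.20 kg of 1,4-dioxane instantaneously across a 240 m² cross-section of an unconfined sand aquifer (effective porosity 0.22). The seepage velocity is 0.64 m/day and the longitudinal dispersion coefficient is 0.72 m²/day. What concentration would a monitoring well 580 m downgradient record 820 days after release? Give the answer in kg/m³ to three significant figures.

For an instantaneous plane source, C(x,t) = M/(n_e·A·√(4πDt)) · exp(−(x−vt)²/(4Dt)), with n_e·A the pore (flow) area.
Plume center vt = 0.64 × 820 = 524.8 m, so the well at 580 m is 55.2 m downgradient of the peak.
√(4πDt) = 86.13 m, giving peak height M/(n_e·A·√(4πDt)) = 0.20/(0.22 × 240 × 86.13) = 4.398e-05 kg/m³.
(x−vt)²/(4Dt) = (55.2)²/(4 × 0.72 × 820) = 1.290; exp(−1.290) = 0.2753.
C = 4.398e-05 × 0.2753 = 1.21e-05 kg/m³.

1.21e-05 kg/m³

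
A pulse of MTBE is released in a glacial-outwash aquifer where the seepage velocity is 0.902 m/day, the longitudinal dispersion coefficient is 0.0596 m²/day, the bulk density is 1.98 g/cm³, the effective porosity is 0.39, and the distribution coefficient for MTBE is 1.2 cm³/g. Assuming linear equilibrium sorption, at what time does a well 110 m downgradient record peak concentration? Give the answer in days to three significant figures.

864 days

Retardation factor R = 1 + ρ_b·K_d/n = 1 + 1.98 × 1.2/0.39 = 7.092.
Sorption retards both mechanisms: v_R = v/R = 0.1272 m/day, D_R = D/R = 0.008404 m²/day.
Peak time from v_R²t² + 2D_R t − x² = 0: t = (√(D_R² + v_R²x²) − D_R)/v_R².
√(D_R² + v_R²x²) = √(0.008404² + 0.1272² × 110²) = 13.99; v_R² = 0.01618.
t = (13.99 − 0.008404)/0.01618 = 864 days.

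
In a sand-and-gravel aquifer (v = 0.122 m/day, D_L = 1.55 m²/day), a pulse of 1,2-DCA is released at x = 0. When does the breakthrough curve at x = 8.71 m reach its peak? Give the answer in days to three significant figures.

22.1 days

For the 1D instantaneous-source solution, setting ∂C/∂t = 0 at fixed x gives v²t² + 2Dt − x² = 0, so t = (√(D² + v²x²) − D)/v².
√(D² + v²x²) = √(1.55² + 0.122² × 8.71²) = 1.879; v² = 0.014884.
t = (1.879 − 1.55)/0.014884 = 22.1 days (vs. the pure-advection estimate x/v = 71.4 d).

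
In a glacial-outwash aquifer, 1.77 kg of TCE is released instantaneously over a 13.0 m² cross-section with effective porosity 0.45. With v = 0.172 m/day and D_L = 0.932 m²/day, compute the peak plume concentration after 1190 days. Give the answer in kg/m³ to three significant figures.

The peak of an instantaneous 1D plume sits at x = vt; there the Gaussian factor is 1 and C_max = M/(n_e·A·√(4πDt)), where n_e·A is the pore area the mass is dissolved in.
√(4πDt) = √(4π × 0.932 × 1190) = 118.1 m, so C_max = 1.77/(0.45 × 13.0 × 118.1) = 0.00256 kg/m³.

0.00256 kg/m³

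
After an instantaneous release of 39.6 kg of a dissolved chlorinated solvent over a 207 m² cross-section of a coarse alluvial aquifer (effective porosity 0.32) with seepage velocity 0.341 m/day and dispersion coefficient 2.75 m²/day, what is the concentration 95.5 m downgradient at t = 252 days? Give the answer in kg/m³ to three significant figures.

For an instantaneous plane source, C(x,t) = M/(n_e·A·√(4πDt)) · exp(−(x−vt)²/(4Dt)), with n_e·A the pore (flow) area.
Plume center vt = 0.341 × 252 = 85.932 m, so the well at 95.5 m is 9.568 m downgradient of the peak.
√(4πDt) = 93.32 m, giving peak height M/(n_e·A·√(4πDt)) = 39.6/(0.32 × 207 × 93.32) = 0.006406 kg/m³.
(x−vt)²/(4Dt) = (9.568)²/(4 × 2.75 × 252) = 0.03303; exp(−0.03303) = 0.9675.
C = 0.006406 × 0.9675 = 0.00620 kg/m³.

0.00620 kg/m³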